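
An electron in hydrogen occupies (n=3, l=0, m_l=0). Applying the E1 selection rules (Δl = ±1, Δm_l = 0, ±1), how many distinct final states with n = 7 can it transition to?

3

E1 requires Δl = ±1, so l_f ∈ {-1, 1}; with 0 ≤ l_f ≤ n_f−1 = 6, the allowed l_f values are {1}.
For l_f = 1: m_f ∈ {m_i−1, m_i, m_i+1} ∩ [−1, 1] = {-1, 0, 1} → 3 states.
Total: 3.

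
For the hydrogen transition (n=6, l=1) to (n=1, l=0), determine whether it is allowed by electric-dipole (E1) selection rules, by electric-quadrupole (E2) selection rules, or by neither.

E1

Δl = 0 − 1 = -1; l_i + l_f = 1.
E1 (Δl = ±1): satisfied.
E2 (Δl = 0,±2, l_i+l_f ≥ 2): not satisfied.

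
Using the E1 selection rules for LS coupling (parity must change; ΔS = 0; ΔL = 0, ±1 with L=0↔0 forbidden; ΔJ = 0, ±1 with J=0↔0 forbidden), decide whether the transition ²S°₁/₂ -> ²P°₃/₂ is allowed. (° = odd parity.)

forbidden

Initial level: S=1/2, L=0, J=1/2, parity odd. Final level: S=1/2, L=1, J=3/2, parity odd.
ΔS = 0: S: 1/2 → 1/2 — ✓.
ΔL = 0, ±1 (not L=0↔0): L: 0 → 1, ΔL = +1 — ✓.
Parity must change: odd → odd — ✗.
ΔJ = 0, ±1 (not J=0↔0): J: 1/2 → 3/2, ΔJ = +1 — ✓.
Rule(s) violated: parity.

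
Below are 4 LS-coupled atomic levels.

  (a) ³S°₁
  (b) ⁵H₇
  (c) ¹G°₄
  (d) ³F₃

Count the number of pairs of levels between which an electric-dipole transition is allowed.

0

(a)–(b): forbidden (ΔS, ΔL, ΔJ).
(a)–(c): forbidden (parity, ΔS, ΔL, ΔJ).
(a)–(d): forbidden (ΔL, ΔJ).
(b)–(c): forbidden (ΔS, ΔJ).
(b)–(d): forbidden (parity, ΔS, ΔL, ΔJ).
(c)–(d): forbidden (ΔS).
Allowed pairs: 0 of 6.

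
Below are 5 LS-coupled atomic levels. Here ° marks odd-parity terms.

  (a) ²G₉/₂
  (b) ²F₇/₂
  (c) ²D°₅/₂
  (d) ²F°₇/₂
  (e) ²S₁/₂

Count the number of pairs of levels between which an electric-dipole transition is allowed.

3

(a)–(b): forbidden (parity).
(a)–(c): forbidden (ΔL, ΔJ).
(a)–(d): allowed.
(a)–(e): forbidden (parity, ΔL, ΔJ).
(b)–(c): allowed.
(b)–(d): allowed.
(b)–(e): forbidden (parity, ΔL, ΔJ).
(c)–(d): forbidden (parity).
(c)–(e): forbidden (ΔL, ΔJ).
(d)–(e): forbidden (ΔL, ΔJ).
Allowed pairs: 3 of 10.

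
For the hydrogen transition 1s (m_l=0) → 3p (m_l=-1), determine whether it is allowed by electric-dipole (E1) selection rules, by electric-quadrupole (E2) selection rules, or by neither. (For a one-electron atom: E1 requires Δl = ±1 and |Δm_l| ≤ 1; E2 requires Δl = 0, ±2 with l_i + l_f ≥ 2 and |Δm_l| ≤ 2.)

Δl = 1 − 0 = +1; l_i + l_f = 1.
Δm_l = -1.
E1 (Δl = ±1, |Δm_l| ≤ 1): satisfied.
E2 (Δl = 0,±2, l_i+l_f ≥ 2, |Δm_l| ≤ 2): not satisfied.

E1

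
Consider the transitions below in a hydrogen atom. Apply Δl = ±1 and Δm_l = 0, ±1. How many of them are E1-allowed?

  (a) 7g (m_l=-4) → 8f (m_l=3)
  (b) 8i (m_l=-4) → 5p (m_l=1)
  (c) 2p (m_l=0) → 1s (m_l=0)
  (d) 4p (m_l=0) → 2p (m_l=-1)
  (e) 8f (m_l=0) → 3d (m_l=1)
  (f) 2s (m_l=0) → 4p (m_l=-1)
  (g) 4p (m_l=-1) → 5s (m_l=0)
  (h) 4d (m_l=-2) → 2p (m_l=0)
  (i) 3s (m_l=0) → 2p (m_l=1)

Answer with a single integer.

(a) forbidden — Δm_l = +7 (E1 requires Δm_l = 0, ±1)
(b) forbidden — Δl = -5 (E1 requires Δl = ±1); Δm_l = +5 (E1 requires Δm_l = 0, ±1)
(c) allowed
(d) forbidden — Δl = +0 (E1 requires Δl = ±1)
(e) allowed
(f) allowed
(g) allowed
(h) forbidden — Δm_l = +2 (E1 requires Δm_l = 0, ±1)
(i) allowed
Total allowed: 5 of 9.

5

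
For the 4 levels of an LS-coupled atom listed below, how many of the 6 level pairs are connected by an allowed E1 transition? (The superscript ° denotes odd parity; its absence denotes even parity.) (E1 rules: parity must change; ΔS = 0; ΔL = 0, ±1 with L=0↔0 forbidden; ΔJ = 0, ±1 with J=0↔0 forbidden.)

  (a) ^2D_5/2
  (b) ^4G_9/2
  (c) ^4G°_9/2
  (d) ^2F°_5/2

2

(a)–(b): forbidden (parity, ΔS, ΔL, ΔJ).
(a)–(c): forbidden (ΔS, ΔL, ΔJ).
(a)–(d): allowed.
(b)–(c): allowed.
(b)–(d): forbidden (ΔS, ΔJ).
(c)–(d): forbidden (parity, ΔS, ΔJ).
Allowed pairs: 2 of 6.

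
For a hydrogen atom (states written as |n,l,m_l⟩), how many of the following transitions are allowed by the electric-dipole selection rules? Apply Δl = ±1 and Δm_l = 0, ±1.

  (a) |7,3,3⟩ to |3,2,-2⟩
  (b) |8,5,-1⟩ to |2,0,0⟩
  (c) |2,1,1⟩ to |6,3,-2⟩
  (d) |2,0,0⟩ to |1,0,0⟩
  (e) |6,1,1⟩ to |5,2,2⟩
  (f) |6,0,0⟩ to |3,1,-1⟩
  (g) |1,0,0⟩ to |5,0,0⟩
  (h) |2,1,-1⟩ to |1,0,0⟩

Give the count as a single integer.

(a) forbidden — Δm_l = -5 (E1 requires Δm_l = 0, ±1)
(b) forbidden — Δl = -5 (E1 requires Δl = ±1)
(c) forbidden — Δl = +2 (E1 requires Δl = ±1); Δm_l = -3 (E1 requires Δm_l = 0, ±1)
(d) forbidden — Δl = +0 (E1 requires Δl = ±1)
(e) allowed
(f) allowed
(g) forbidden — Δl = +0 (E1 requires Δl = ±1)
(h) allowed
Total allowed: 3 of 8.

3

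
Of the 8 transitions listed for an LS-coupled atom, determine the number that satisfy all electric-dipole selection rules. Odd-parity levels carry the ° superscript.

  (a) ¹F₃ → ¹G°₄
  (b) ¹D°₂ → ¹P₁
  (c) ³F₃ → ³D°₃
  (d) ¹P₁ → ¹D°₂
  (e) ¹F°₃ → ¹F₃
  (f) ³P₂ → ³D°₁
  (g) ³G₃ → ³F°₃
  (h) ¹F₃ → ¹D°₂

8

(a) allowed
(b) allowed
(c) allowed
(d) allowed
(e) allowed
(f) allowed
(g) allowed
(h) allowed
Total allowed: 8 of 8.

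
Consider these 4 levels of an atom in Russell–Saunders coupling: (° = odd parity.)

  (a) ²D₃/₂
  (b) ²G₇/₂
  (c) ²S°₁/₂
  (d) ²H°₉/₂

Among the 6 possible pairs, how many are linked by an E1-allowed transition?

(a)–(b): forbidden (parity, ΔL, ΔJ).
(a)–(c): forbidden (ΔL).
(a)–(d): forbidden (ΔL, ΔJ).
(b)–(c): forbidden (ΔL, ΔJ).
(b)–(d): allowed.
(c)–(d): forbidden (parity, ΔL, ΔJ).
Allowed pairs: 1 of 6.

1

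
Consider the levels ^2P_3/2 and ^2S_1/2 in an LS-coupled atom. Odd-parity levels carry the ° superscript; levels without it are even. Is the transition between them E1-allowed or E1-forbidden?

Parity must change: even → even — violated.
ΔS = 0: S: 1/2 → 1/2 — satisfied.
ΔL = 0, ±1 (not L=0↔0): L: 1 → 0, ΔL = -1 — satisfied.
ΔJ = 0, ±1 (not J=0↔0): J: 3/2 → 1/2, ΔJ = -1 — satisfied.
Rule(s) violated: parity.

forbidden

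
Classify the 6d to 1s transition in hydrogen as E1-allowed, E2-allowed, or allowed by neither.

E2

Δl = 0 − 2 = -2; l_i + l_f = 2.
E1 (Δl = ±1): not satisfied.
E2 (Δl = 0,±2, l_i+l_f ≥ 2): satisfied.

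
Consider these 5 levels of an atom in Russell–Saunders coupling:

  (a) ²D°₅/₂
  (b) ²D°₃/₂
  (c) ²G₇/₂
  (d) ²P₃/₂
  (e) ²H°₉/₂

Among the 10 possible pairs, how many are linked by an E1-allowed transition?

(a)–(b): forbidden (parity).
(a)–(c): forbidden (ΔL).
(a)–(d): allowed.
(a)–(e): forbidden (parity, ΔL, ΔJ).
(b)–(c): forbidden (ΔL, ΔJ).
(b)–(d): allowed.
(b)–(e): forbidden (parity, ΔL, ΔJ).
(c)–(d): forbidden (parity, ΔL, ΔJ).
(c)–(e): allowed.
(d)–(e): forbidden (ΔL, ΔJ).
Allowed pairs: 3 of 10.

3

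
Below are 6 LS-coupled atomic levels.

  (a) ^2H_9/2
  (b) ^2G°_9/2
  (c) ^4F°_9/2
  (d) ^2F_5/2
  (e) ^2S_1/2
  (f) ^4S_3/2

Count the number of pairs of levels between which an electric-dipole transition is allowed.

(a)–(b): allowed.
(a)–(c): forbidden (ΔS, ΔL).
(a)–(d): forbidden (parity, ΔL, ΔJ).
(a)–(e): forbidden (parity, ΔL, ΔJ).
(a)–(f): forbidden (parity, ΔS, ΔL, ΔJ).
(b)–(c): forbidden (parity, ΔS).
(b)–(d): forbidden (ΔJ).
(b)–(e): forbidden (ΔL, ΔJ).
(b)–(f): forbidden (ΔS, ΔL, ΔJ).
(c)–(d): forbidden (ΔS, ΔJ).
(c)–(e): forbidden (ΔS, ΔL, ΔJ).
(c)–(f): forbidden (ΔL, ΔJ).
(d)–(e): forbidden (parity, ΔL, ΔJ).
(d)–(f): forbidden (parity, ΔS, ΔL).
(e)–(f): forbidden (parity, ΔS, ΔL).
Allowed pairs: 1 of 15.

1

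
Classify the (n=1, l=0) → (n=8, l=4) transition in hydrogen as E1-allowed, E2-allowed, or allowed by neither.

neither

Δl = 4 − 0 = +4; l_i + l_f = 4.
E1 (Δl = ±1): not satisfied.
E2 (Δl = 0,±2, l_i+l_f ≥ 2): not satisfied.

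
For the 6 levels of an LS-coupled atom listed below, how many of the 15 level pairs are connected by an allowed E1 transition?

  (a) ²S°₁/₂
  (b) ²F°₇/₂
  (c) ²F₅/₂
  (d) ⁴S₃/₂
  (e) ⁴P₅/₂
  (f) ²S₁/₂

(a)–(b): forbidden (parity, ΔL, ΔJ).
(a)–(c): forbidden (ΔL, ΔJ).
(a)–(d): forbidden (ΔS, ΔL).
(a)–(e): forbidden (ΔS, ΔJ).
(a)–(f): forbidden (ΔL).
(b)–(c): allowed.
(b)–(d): forbidden (ΔS, ΔL, ΔJ).
(b)–(e): forbidden (ΔS, ΔL).
(b)–(f): forbidden (ΔL, ΔJ).
(c)–(d): forbidden (parity, ΔS, ΔL).
(c)–(e): forbidden (parity, ΔS, ΔL).
(c)–(f): forbidden (parity, ΔL, ΔJ).
(d)–(e): forbidden (parity).
(d)–(f): forbidden (parity, ΔS, ΔL).
(e)–(f): forbidden (parity, ΔS, ΔJ).
Allowed pairs: 1 of 15.

1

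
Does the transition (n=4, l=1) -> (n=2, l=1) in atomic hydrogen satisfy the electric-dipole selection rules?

forbidden

Initial l = 1, final l = 1, so Δl = +0. E1 requires Δl = ±1: fails.
The transition is electric-dipole forbidden.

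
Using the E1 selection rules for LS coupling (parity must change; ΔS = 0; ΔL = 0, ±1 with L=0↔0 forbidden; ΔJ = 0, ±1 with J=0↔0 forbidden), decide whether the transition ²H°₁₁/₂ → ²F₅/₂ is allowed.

Parity must change: odd → even — satisfied.
ΔS = 0: S: 1/2 → 1/2 — satisfied.
ΔL = 0, ±1 (not L=0↔0): L: 5 → 3, ΔL = -2 — violated.
ΔJ = 0, ±1 (not J=0↔0): J: 11/2 → 5/2, ΔJ = -3 — violated.
Rule(s) violated: ΔL, ΔJ.

forbidden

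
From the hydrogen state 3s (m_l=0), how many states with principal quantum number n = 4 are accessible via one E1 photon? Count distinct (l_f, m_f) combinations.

E1 requires Δl = ±1, so l_f ∈ {-1, 1}; with 0 ≤ l_f ≤ n_f−1 = 3, the allowed l_f values are {1}.
For l_f = 1: m_f ∈ {m_i−1, m_i, m_i+1} ∩ [−1, 1] = {-1, 0, 1} → 3 states.
Total: 3.

3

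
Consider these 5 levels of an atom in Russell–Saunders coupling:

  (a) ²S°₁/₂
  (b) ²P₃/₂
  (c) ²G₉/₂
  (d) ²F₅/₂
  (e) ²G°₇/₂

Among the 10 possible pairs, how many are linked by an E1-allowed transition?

(a)–(b): allowed.
(a)–(c): forbidden (ΔL, ΔJ).
(a)–(d): forbidden (ΔL, ΔJ).
(a)–(e): forbidden (parity, ΔL, ΔJ).
(b)–(c): forbidden (parity, ΔL, ΔJ).
(b)–(d): forbidden (parity, ΔL).
(b)–(e): forbidden (ΔL, ΔJ).
(c)–(d): forbidden (parity, ΔJ).
(c)–(e): allowed.
(d)–(e): allowed.
Allowed pairs: 3 of 10.

3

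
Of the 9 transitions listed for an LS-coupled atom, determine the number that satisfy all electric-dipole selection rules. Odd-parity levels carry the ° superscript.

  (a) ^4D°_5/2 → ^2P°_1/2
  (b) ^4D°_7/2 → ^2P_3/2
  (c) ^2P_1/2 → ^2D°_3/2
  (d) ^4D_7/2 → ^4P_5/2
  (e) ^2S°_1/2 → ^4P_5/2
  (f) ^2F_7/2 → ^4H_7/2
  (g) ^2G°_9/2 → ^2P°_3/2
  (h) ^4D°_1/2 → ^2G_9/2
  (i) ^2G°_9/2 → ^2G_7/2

(a) forbidden (parity, ΔS, ΔJ fail)
(b) forbidden (ΔS, ΔJ fail)
(c) allowed
(d) forbidden (parity fails)
(e) forbidden (ΔS, ΔJ fail)
(f) forbidden (parity, ΔS, ΔL fail)
(g) forbidden (parity, ΔL, ΔJ fail)
(h) forbidden (ΔS, ΔL, ΔJ fail)
(i) allowed
Total allowed: 2 of 9.

2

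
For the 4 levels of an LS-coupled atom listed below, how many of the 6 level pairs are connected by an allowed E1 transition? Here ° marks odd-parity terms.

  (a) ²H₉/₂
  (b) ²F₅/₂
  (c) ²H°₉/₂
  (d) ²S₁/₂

(a)–(b): forbidden (parity, ΔL, ΔJ).
(a)–(c): allowed.
(a)–(d): forbidden (parity, ΔL, ΔJ).
(b)–(c): forbidden (ΔL, ΔJ).
(b)–(d): forbidden (parity, ΔL, ΔJ).
(c)–(d): forbidden (ΔL, ΔJ).
Allowed pairs: 1 of 6.

1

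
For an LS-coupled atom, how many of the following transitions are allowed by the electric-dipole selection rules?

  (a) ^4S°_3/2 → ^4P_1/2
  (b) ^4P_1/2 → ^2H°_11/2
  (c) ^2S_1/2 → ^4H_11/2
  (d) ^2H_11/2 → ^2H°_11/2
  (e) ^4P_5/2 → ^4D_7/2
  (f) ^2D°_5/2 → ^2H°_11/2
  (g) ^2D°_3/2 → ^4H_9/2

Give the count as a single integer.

2

(a) allowed
(b) forbidden (ΔS, ΔL, ΔJ fail)
(c) forbidden (parity, ΔS, ΔL, ΔJ fail)
(d) allowed
(e) forbidden (parity fails)
(f) forbidden (parity, ΔL, ΔJ fail)
(g) forbidden (ΔS, ΔL, ΔJ fail)
Total allowed: 2 of 7.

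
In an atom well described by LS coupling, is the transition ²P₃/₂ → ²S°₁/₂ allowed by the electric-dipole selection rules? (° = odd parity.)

allowed

Initial level: S=1/2, L=1, J=3/2, parity even. Final level: S=1/2, L=0, J=1/2, parity odd.
ΔJ = 0, ±1 (not J=0↔0): J: 3/2 → 1/2, ΔJ = -1 — satisfied.
ΔL = 0, ±1 (not L=0↔0): L: 1 → 0, ΔL = -1 — satisfied.
ΔS = 0: S: 1/2 → 1/2 — satisfied.
Parity must change: even → odd — satisfied.
All four E1 rules are satisfied.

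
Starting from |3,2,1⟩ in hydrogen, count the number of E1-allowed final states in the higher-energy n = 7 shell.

5

E1 requires Δl = ±1, so l_f ∈ {1, 3}; with 0 ≤ l_f ≤ n_f−1 = 6, the allowed l_f values are {1, 3}.
For l_f = 1: m_f ∈ {m_i−1, m_i, m_i+1} ∩ [−1, 1] = {0, 1} → 2 states.
For l_f = 3: m_f ∈ {m_i−1, m_i, m_i+1} ∩ [−3, 3] = {0, 1, 2} → 3 states.
Total: 5.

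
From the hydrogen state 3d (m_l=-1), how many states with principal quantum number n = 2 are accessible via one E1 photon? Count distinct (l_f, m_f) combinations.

E1 requires Δl = ±1, so l_f ∈ {1, 3}; with 0 ≤ l_f ≤ n_f−1 = 1, the allowed l_f values are {1}.
For l_f = 1: m_f ∈ {m_i−1, m_i, m_i+1} ∩ [−1, 1] = {-1, 0} → 2 states.
Total: 2.

2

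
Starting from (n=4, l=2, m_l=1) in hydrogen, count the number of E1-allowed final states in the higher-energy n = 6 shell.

E1 requires Δl = ±1, so l_f ∈ {1, 3}; with 0 ≤ l_f ≤ n_f−1 = 5, the allowed l_f values are {1, 3}.
For l_f = 1: m_f ∈ {m_i−1, m_i, m_i+1} ∩ [−1, 1] = {0, 1} → 2 states.
For l_f = 3: m_f ∈ {m_i−1, m_i, m_i+1} ∩ [−3, 3] = {0, 1, 2} → 3 states.
Total: 5.

5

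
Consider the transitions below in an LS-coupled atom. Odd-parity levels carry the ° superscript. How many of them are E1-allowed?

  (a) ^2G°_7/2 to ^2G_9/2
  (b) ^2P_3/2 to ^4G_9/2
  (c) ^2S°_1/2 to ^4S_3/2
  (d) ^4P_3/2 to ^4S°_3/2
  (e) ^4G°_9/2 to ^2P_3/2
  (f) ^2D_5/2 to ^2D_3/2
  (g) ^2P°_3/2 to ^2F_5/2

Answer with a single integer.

2

(a) allowed
(b) forbidden (parity, ΔS, ΔL, ΔJ fail)
(c) forbidden (ΔS, ΔL fail)
(d) allowed
(e) forbidden (ΔS, ΔL, ΔJ fail)
(f) forbidden (parity fails)
(g) forbidden (ΔL fails)
Total allowed: 2 of 7.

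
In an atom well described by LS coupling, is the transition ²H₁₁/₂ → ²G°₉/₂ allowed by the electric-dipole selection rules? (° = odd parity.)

Initial level: S=1/2, L=5, J=11/2, parity even. Final level: S=1/2, L=4, J=9/2, parity odd.
ΔS = 0: S: 1/2 → 1/2 — ok.
ΔJ = 0, ±1 (not J=0↔0): J: 11/2 → 9/2, ΔJ = -1 — ok.
Parity must change: even → odd — ok.
ΔL = 0, ±1 (not L=0↔0): L: 5 → 4, ΔL = -1 — ok.
All four E1 rules are satisfied.

allowed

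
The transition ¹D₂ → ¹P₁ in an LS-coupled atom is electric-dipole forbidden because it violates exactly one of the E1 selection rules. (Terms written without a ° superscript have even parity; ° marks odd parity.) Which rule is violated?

Parity must change: even → even — fails.
ΔS = 0: S: 0 → 0 — passes.
ΔL = 0, ±1 (not L=0↔0): L: 2 → 1, ΔL = -1 — passes.
ΔJ = 0, ±1 (not J=0↔0): J: 2 → 1, ΔJ = -1 — passes.

parity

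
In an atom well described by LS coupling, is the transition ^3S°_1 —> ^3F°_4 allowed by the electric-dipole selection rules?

Parity must change: odd → odd — fails.
ΔS = 0: S: 1 → 1 — ok.
ΔL = 0, ±1 (not L=0↔0): L: 0 → 3, ΔL = +3 — fails.
ΔJ = 0, ±1 (not J=0↔0): J: 1 → 4, ΔJ = +3 — fails.
Rule(s) violated: parity, ΔL, ΔJ.

forbidden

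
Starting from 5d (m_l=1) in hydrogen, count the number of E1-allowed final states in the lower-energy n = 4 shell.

5

E1 requires Δl = ±1, so l_f ∈ {1, 3}; with 0 ≤ l_f ≤ n_f−1 = 3, the allowed l_f values are {1, 3}.
For l_f = 1: m_f ∈ {m_i−1, m_i, m_i+1} ∩ [−1, 1] = {0, 1} → 2 states.
For l_f = 3: m_f ∈ {m_i−1, m_i, m_i+1} ∩ [−3, 3] = {0, 1, 2} → 3 states.
Total: 5.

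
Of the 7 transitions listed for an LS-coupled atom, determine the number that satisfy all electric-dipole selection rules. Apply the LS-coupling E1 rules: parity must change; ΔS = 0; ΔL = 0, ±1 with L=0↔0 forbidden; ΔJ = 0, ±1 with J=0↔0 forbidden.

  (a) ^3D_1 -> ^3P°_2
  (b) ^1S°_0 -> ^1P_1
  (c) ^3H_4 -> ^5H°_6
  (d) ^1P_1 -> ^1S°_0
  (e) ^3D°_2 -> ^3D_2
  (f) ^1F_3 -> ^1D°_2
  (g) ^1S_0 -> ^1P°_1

(a) allowed
(b) allowed
(c) forbidden (ΔS, ΔJ fail)
(d) allowed
(e) allowed
(f) allowed
(g) allowed
Total allowed: 6 of 7.

6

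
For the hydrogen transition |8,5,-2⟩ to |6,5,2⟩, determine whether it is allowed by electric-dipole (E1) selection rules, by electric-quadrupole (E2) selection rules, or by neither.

Δl = 5 − 5 = +0; l_i + l_f = 10.
Δm_l = +4.
E1 (Δl = ±1, |Δm_l| ≤ 1): not satisfied.
E2 (Δl = 0,±2, l_i+l_f ≥ 2, |Δm_l| ≤ 2): not satisfied.

neither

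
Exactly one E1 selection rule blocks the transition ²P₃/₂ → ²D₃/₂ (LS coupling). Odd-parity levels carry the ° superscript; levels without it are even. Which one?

ΔL = 0, ±1 (not L=0↔0): L: 1 → 2, ΔL = +1 — passes.
ΔS = 0: S: 1/2 → 1/2 — passes.
ΔJ = 0, ±1 (not J=0↔0): J: 3/2 → 3/2, ΔJ = +0 — passes.
Parity must change: even → even — fails.

parity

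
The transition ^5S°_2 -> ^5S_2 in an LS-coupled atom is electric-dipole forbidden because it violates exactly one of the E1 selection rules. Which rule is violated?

the L=0 ↔ L=0 exclusion

Parity must change: odd → even — satisfied.
ΔS = 0: S: 2 → 2 — satisfied.
ΔL = 0, ±1 (not L=0↔0): L: 0 → 0, ΔL = +0 — violated.
ΔJ = 0, ±1 (not J=0↔0): J: 2 → 2, ΔJ = +0 — satisfied.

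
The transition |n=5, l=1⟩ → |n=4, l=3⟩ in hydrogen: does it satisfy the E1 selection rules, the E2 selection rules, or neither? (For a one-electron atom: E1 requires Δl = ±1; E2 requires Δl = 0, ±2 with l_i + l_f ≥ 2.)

Δl = 3 − 1 = +2; l_i + l_f = 4.
E1 (Δl = ±1): not satisfied.
E2 (Δl = 0,±2, l_i+l_f ≥ 2): satisfied.

E2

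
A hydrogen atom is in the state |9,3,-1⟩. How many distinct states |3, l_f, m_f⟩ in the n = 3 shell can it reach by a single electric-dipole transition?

3

E1 requires Δl = ±1, so l_f ∈ {2, 4}; with 0 ≤ l_f ≤ n_f−1 = 2, the allowed l_f values are {2}.
For l_f = 2: m_f ∈ {m_i−1, m_i, m_i+1} ∩ [−2, 2] = {-2, -1, 0} → 3 states.
Total: 3.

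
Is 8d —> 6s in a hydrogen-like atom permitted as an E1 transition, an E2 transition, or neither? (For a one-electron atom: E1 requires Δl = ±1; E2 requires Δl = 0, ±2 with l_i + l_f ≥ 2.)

E2

Δl = 0 − 2 = -2; l_i + l_f = 2.
E1 (Δl = ±1): not satisfied.
E2 (Δl = 0,±2, l_i+l_f ≥ 2): satisfied.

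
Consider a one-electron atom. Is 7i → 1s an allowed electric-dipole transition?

forbidden

Δl = 0 − 6 = -6; the E1 rule Δl = ±1 is fails.
The transition is electric-dipole forbidden.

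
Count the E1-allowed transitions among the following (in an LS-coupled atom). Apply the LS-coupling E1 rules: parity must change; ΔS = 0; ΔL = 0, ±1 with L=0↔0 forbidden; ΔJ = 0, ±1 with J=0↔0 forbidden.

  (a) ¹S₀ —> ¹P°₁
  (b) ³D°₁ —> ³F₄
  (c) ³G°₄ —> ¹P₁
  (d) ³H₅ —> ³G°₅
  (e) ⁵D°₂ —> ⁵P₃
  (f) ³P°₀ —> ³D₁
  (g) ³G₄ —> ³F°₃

(a) allowed
(b) forbidden (ΔJ fails)
(c) forbidden (ΔS, ΔL, ΔJ fail)
(d) allowed
(e) allowed
(f) allowed
(g) allowed
Total allowed: 5 of 7.

5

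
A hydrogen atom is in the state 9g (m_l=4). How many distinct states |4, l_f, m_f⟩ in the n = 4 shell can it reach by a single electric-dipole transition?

E1 requires Δl = ±1, so l_f ∈ {3, 5}; with 0 ≤ l_f ≤ n_f−1 = 3, the allowed l_f values are {3}.
For l_f = 3: m_f ∈ {m_i−1, m_i, m_i+1} ∩ [−3, 3] = {3} → 1 state.
Total: 1.

1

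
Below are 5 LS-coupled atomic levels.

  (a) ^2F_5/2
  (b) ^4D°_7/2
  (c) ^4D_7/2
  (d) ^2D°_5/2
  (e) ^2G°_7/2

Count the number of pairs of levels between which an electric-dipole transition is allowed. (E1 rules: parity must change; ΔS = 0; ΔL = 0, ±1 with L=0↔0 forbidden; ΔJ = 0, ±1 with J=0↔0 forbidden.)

3

(a)–(b): forbidden (ΔS).
(a)–(c): forbidden (parity, ΔS).
(a)–(d): allowed.
(a)–(e): allowed.
(b)–(c): allowed.
(b)–(d): forbidden (parity, ΔS).
(b)–(e): forbidden (parity, ΔS, ΔL).
(c)–(d): forbidden (ΔS).
(c)–(e): forbidden (ΔS, ΔL).
(d)–(e): forbidden (parity, ΔL).
Allowed pairs: 3 of 10.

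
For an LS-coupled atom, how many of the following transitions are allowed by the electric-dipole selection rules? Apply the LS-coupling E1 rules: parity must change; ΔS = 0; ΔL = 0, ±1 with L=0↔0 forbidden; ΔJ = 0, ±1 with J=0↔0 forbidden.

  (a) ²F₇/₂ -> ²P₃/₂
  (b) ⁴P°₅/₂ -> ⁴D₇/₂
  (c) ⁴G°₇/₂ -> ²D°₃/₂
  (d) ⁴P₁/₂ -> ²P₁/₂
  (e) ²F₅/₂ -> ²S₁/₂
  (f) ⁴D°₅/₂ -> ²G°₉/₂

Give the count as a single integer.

(a) forbidden (parity, ΔL, ΔJ fail)
(b) allowed
(c) forbidden (parity, ΔS, ΔL, ΔJ fail)
(d) forbidden (parity, ΔS fail)
(e) forbidden (parity, ΔL, ΔJ fail)
(f) forbidden (parity, ΔS, ΔL, ΔJ fail)
Total allowed: 1 of 6.

1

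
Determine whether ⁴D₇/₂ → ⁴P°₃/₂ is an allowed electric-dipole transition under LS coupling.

Initial level: S=3/2, L=2, J=7/2, parity even. Final level: S=3/2, L=1, J=3/2, parity odd.
ΔS = 0: S: 3/2 → 3/2 — satisfied.
Parity must change: even → odd — satisfied.
ΔJ = 0, ±1 (not J=0↔0): J: 7/2 → 3/2, ΔJ = -2 — violated.
ΔL = 0, ±1 (not L=0↔0): L: 2 → 1, ΔL = -1 — satisfied.
Rule(s) violated: ΔJ.

forbidden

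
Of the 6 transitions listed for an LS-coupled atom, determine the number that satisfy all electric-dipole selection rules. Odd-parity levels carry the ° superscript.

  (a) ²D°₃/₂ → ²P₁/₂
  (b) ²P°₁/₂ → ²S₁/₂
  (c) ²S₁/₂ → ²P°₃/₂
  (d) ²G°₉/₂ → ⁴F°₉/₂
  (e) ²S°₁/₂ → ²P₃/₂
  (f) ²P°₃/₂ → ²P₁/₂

(a) allowed
(b) allowed
(c) allowed
(d) forbidden (parity, ΔS fail)
(e) allowed
(f) allowed
Total allowed: 5 of 6.

5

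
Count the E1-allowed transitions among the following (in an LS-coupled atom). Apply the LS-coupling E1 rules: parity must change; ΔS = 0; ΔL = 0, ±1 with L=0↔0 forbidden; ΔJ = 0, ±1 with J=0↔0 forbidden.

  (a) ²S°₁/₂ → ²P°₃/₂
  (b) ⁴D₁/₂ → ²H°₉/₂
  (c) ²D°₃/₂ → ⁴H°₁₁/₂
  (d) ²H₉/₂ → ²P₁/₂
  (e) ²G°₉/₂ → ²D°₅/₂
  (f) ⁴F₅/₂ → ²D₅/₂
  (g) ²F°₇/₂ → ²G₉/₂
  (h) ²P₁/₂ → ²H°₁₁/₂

(a) forbidden (parity fails)
(b) forbidden (ΔS, ΔL, ΔJ fail)
(c) forbidden (parity, ΔS, ΔL, ΔJ fail)
(d) forbidden (parity, ΔL, ΔJ fail)
(e) forbidden (parity, ΔL, ΔJ fail)
(f) forbidden (parity, ΔS fail)
(g) allowed
(h) forbidden (ΔL, ΔJ fail)
Total allowed: 1 of 8.

1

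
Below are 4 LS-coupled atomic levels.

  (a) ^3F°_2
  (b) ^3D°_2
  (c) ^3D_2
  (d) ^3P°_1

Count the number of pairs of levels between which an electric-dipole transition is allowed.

(a)–(b): forbidden (parity).
(a)–(c): allowed.
(a)–(d): forbidden (parity, ΔL).
(b)–(c): allowed.
(b)–(d): forbidden (parity).
(c)–(d): allowed.
Allowed pairs: 3 of 6.

3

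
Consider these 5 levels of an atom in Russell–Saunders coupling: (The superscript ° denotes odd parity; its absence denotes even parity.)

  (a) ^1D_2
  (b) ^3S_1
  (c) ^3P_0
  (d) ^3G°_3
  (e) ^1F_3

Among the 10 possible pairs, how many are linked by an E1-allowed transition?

(a)–(b): forbidden (parity, ΔS, ΔL).
(a)–(c): forbidden (parity, ΔS, ΔJ).
(a)–(d): forbidden (ΔS, ΔL).
(a)–(e): forbidden (parity).
(b)–(c): forbidden (parity).
(b)–(d): forbidden (ΔL, ΔJ).
(b)–(e): forbidden (parity, ΔS, ΔL, ΔJ).
(c)–(d): forbidden (ΔL, ΔJ).
(c)–(e): forbidden (parity, ΔS, ΔL, ΔJ).
(d)–(e): forbidden (ΔS).
Allowed pairs: 0 of 10.

0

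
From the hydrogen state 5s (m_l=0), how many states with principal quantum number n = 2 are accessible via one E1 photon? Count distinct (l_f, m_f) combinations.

E1 requires Δl = ±1, so l_f ∈ {-1, 1}; with 0 ≤ l_f ≤ n_f−1 = 1, the allowed l_f values are {1}.
For l_f = 1: m_f ∈ {m_i−1, m_i, m_i+1} ∩ [−1, 1] = {-1, 0, 1} → 3 states.
Total: 3.

3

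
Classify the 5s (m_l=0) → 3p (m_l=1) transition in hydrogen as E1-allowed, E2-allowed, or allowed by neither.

E1

Δl = 1 − 0 = +1; l_i + l_f = 1.
Δm_l = +1.
E1 (Δl = ±1, |Δm_l| ≤ 1): satisfied.
E2 (Δl = 0,±2, l_i+l_f ≥ 2, |Δm_l| ≤ 2): not satisfied.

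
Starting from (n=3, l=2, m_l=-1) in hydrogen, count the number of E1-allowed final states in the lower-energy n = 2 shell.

E1 requires Δl = ±1, so l_f ∈ {1, 3}; with 0 ≤ l_f ≤ n_f−1 = 1, the allowed l_f values are {1}.
For l_f = 1: m_f ∈ {m_i−1, m_i, m_i+1} ∩ [−1, 1] = {-1, 0} → 2 states.
Total: 2.

2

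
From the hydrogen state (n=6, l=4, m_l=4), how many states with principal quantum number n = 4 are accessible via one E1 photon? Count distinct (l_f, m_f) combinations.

E1 requires Δl = ±1, so l_f ∈ {3, 5}; with 0 ≤ l_f ≤ n_f−1 = 3, the allowed l_f values are {3}.
For l_f = 3: m_f ∈ {m_i−1, m_i, m_i+1} ∩ [−3, 3] = {3} → 1 state.
Total: 1.

1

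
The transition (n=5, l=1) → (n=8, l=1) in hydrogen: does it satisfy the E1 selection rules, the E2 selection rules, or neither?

Δl = 1 − 1 = +0; l_i + l_f = 2.
E1 (Δl = ±1): not satisfied.
E2 (Δl = 0,±2, l_i+l_f ≥ 2): satisfied.

E2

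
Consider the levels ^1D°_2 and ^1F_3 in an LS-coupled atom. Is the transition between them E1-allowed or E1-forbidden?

ΔS = 0: S: 0 → 0 — ok.
ΔL = 0, ±1 (not L=0↔0): L: 2 → 3, ΔL = +1 — ok.
ΔJ = 0, ±1 (not J=0↔0): J: 2 → 3, ΔJ = +1 — ok.
Parity must change: odd → even — ok.
All four E1 rules are satisfied.

allowed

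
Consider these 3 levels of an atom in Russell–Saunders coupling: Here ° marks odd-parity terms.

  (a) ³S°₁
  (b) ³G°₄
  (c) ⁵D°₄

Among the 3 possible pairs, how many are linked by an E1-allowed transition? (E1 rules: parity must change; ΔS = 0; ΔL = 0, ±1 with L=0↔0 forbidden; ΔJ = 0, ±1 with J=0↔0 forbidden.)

0

(a)–(b): forbidden (parity, ΔL, ΔJ).
(a)–(c): forbidden (parity, ΔS, ΔL, ΔJ).
(b)–(c): forbidden (parity, ΔS, ΔL).
Allowed pairs: 0 of 3.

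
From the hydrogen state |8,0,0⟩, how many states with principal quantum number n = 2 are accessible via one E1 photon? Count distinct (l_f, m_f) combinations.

E1 requires Δl = ±1, so l_f ∈ {-1, 1}; with 0 ≤ l_f ≤ n_f−1 = 1, the allowed l_f values are {1}.
For l_f = 1: m_f ∈ {m_i−1, m_i, m_i+1} ∩ [−1, 1] = {-1, 0, 1} → 3 states.
Total: 3.

3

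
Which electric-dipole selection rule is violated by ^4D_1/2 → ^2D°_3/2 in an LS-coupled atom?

Parity must change: even → odd — satisfied.
ΔS = 0: S: 3/2 → 1/2 — violated.
ΔL = 0, ±1 (not L=0↔0): L: 2 → 2, ΔL = +0 — satisfied.
ΔJ = 0, ±1 (not J=0↔0): J: 1/2 → 3/2, ΔJ = +1 — satisfied.

the ΔS = 0 rule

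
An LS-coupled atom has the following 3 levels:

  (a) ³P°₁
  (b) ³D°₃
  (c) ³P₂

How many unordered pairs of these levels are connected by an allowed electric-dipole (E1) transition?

2

(a)–(b): forbidden (parity, ΔJ).
(a)–(c): allowed.
(b)–(c): allowed.
Allowed pairs: 2 of 3.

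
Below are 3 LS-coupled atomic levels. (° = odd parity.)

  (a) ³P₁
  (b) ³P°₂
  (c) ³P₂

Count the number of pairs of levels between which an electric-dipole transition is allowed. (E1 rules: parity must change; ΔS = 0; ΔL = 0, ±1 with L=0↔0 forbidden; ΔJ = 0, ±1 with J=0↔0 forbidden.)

(a)–(b): allowed.
(a)–(c): forbidden (parity).
(b)–(c): allowed.
Allowed pairs: 2 of 3.

2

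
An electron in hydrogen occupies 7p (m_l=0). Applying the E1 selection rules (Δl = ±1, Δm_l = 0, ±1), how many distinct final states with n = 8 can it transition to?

E1 requires Δl = ±1, so l_f ∈ {0, 2}; with 0 ≤ l_f ≤ n_f−1 = 7, the allowed l_f values are {0, 2}.
For l_f = 0: m_f ∈ {m_i−1, m_i, m_i+1} ∩ [−0, 0] = {0} → 1 state.
For l_f = 2: m_f ∈ {m_i−1, m_i, m_i+1} ∩ [−2, 2] = {-1, 0, 1} → 3 states.
Total: 4.

4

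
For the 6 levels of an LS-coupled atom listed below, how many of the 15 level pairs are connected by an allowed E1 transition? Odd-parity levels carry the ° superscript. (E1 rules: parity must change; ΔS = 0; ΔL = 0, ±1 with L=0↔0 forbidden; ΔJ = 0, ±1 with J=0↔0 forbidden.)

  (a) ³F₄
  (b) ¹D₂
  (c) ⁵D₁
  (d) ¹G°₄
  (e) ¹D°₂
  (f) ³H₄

(a)–(b): forbidden (parity, ΔS, ΔJ).
(a)–(c): forbidden (parity, ΔS, ΔJ).
(a)–(d): forbidden (ΔS).
(a)–(e): forbidden (ΔS, ΔJ).
(a)–(f): forbidden (parity, ΔL).
(b)–(c): forbidden (parity, ΔS).
(b)–(d): forbidden (ΔL, ΔJ).
(b)–(e): allowed.
(b)–(f): forbidden (parity, ΔS, ΔL, ΔJ).
(c)–(d): forbidden (ΔS, ΔL, ΔJ).
(c)–(e): forbidden (ΔS).
(c)–(f): forbidden (parity, ΔS, ΔL, ΔJ).
(d)–(e): forbidden (parity, ΔL, ΔJ).
(d)–(f): forbidden (ΔS).
(e)–(f): forbidden (ΔS, ΔL, ΔJ).
Allowed pairs: 1 of 15.

1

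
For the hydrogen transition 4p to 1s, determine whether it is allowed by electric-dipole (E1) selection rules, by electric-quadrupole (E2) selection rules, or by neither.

E1

Δl = 0 − 1 = -1; l_i + l_f = 1.
E1 (Δl = ±1): satisfied.
E2 (Δl = 0,±2, l_i+l_f ≥ 2): not satisfied.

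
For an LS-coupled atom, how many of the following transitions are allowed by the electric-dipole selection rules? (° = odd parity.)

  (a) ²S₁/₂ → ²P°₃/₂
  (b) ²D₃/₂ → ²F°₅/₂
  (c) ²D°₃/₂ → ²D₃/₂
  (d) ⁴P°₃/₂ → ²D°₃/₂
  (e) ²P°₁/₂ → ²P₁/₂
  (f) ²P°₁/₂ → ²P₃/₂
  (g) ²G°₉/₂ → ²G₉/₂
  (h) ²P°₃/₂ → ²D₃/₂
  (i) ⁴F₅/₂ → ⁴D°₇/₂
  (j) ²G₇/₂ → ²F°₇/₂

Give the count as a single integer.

9

(a) allowed
(b) allowed
(c) allowed
(d) forbidden (parity, ΔS fail)
(e) allowed
(f) allowed
(g) allowed
(h) allowed
(i) allowed
(j) allowed
Total allowed: 9 of 10.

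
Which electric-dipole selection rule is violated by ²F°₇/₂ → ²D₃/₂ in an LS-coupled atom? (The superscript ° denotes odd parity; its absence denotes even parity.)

the ΔJ = 0, ±1 rule

Parity must change: odd → even — passes.
ΔL = 0, ±1 (not L=0↔0): L: 3 → 2, ΔL = -1 — passes.
ΔS = 0: S: 1/2 → 1/2 — passes.
ΔJ = 0, ±1 (not J=0↔0): J: 7/2 → 3/2, ΔJ = -2 — fails.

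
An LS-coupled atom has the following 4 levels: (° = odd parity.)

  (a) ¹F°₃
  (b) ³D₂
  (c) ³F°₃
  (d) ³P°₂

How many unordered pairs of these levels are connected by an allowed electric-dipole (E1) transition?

(a)–(b): forbidden (ΔS).
(a)–(c): forbidden (parity, ΔS).
(a)–(d): forbidden (parity, ΔS, ΔL).
(b)–(c): allowed.
(b)–(d): allowed.
(c)–(d): forbidden (parity, ΔL).
Allowed pairs: 2 of 6.

2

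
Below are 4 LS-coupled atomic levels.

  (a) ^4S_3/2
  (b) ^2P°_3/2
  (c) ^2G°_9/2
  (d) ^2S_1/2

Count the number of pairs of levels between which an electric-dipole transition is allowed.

(a)–(b): forbidden (ΔS).
(a)–(c): forbidden (ΔS, ΔL, ΔJ).
(a)–(d): forbidden (parity, ΔS, ΔL).
(b)–(c): forbidden (parity, ΔL, ΔJ).
(b)–(d): allowed.
(c)–(d): forbidden (ΔL, ΔJ).
Allowed pairs: 1 of 6.

1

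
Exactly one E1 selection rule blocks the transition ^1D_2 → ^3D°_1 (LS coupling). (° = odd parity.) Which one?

Parity must change: even → odd — passes.
ΔS = 0: S: 0 → 1 — fails.
ΔL = 0, ±1 (not L=0↔0): L: 2 → 2, ΔL = +0 — passes.
ΔJ = 0, ±1 (not J=0↔0): J: 2 → 1, ΔJ = -1 — passes.

the ΔS = 0 rule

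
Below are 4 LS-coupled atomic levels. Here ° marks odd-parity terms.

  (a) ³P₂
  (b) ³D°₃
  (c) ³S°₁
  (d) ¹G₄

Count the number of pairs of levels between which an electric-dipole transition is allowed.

2

(a)–(b): allowed.
(a)–(c): allowed.
(a)–(d): forbidden (parity, ΔS, ΔL, ΔJ).
(b)–(c): forbidden (parity, ΔL, ΔJ).
(b)–(d): forbidden (ΔS, ΔL).
(c)–(d): forbidden (ΔS, ΔL, ΔJ).
Allowed pairs: 2 of 6.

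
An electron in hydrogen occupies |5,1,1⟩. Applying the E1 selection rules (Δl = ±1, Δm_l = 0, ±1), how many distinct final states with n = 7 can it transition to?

4

E1 requires Δl = ±1, so l_f ∈ {0, 2}; with 0 ≤ l_f ≤ n_f−1 = 6, the allowed l_f values are {0, 2}.
For l_f = 0: m_f ∈ {m_i−1, m_i, m_i+1} ∩ [−0, 0] = {0} → 1 state.
For l_f = 2: m_f ∈ {m_i−1, m_i, m_i+1} ∩ [−2, 2] = {0, 1, 2} → 3 states.
Total: 4.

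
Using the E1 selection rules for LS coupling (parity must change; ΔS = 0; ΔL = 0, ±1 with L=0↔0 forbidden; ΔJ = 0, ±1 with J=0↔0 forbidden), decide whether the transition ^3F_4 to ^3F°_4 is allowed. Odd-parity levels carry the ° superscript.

Initial level: S=1, L=3, J=4, parity even. Final level: S=1, L=3, J=4, parity odd.
Parity must change: even → odd — ✓.
ΔS = 0: S: 1 → 1 — ✓.
ΔL = 0, ±1 (not L=0↔0): L: 3 → 3, ΔL = +0 — ✓.
ΔJ = 0, ±1 (not J=0↔0): J: 4 → 4, ΔJ = +0 — ✓.
All four E1 rules are satisfied.

allowed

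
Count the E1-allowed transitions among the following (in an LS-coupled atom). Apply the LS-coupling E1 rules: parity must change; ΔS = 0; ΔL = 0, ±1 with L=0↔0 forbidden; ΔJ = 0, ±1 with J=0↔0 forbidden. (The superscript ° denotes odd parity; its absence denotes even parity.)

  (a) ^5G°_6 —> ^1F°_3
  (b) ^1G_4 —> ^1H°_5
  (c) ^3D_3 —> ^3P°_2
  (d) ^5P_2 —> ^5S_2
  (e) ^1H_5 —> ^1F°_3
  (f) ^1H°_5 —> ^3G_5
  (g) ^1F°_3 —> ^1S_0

(a) forbidden (parity, ΔS, ΔJ fail)
(b) allowed
(c) allowed
(d) forbidden (parity fails)
(e) forbidden (ΔL, ΔJ fail)
(f) forbidden (ΔS fails)
(g) forbidden (ΔL, ΔJ fail)
Total allowed: 2 of 7.

2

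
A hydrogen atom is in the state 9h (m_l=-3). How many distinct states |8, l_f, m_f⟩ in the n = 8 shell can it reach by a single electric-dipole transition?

6

E1 requires Δl = ±1, so l_f ∈ {4, 6}; with 0 ≤ l_f ≤ n_f−1 = 7, the allowed l_f values are {4, 6}.
For l_f = 4: m_f ∈ {m_i−1, m_i, m_i+1} ∩ [−4, 4] = {-4, -3, -2} → 3 states.
For l_f = 6: m_f ∈ {m_i−1, m_i, m_i+1} ∩ [−6, 6] = {-4, -3, -2} → 3 states.
Total: 6.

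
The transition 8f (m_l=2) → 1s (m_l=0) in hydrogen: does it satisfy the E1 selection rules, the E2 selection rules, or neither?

Δl = 0 − 3 = -3; l_i + l_f = 3.
Δm_l = -2.
E1 (Δl = ±1, |Δm_l| ≤ 1): not satisfied.
E2 (Δl = 0,±2, l_i+l_f ≥ 2, |Δm_l| ≤ 2): not satisfied.

neither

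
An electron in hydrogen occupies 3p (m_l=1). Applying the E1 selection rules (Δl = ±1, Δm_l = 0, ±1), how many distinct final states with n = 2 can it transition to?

1

E1 requires Δl = ±1, so l_f ∈ {0, 2}; with 0 ≤ l_f ≤ n_f−1 = 1, the allowed l_f values are {0}.
For l_f = 0: m_f ∈ {m_i−1, m_i, m_i+1} ∩ [−0, 0] = {0} → 1 state.
Total: 1.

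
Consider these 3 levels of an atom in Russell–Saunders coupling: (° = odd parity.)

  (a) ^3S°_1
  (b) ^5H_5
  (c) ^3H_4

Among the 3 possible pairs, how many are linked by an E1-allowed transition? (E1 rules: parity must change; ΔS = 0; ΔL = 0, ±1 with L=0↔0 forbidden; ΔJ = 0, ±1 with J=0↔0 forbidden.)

(a)–(b): forbidden (ΔS, ΔL, ΔJ).
(a)–(c): forbidden (ΔL, ΔJ).
(b)–(c): forbidden (parity, ΔS).
Allowed pairs: 0 of 3.

0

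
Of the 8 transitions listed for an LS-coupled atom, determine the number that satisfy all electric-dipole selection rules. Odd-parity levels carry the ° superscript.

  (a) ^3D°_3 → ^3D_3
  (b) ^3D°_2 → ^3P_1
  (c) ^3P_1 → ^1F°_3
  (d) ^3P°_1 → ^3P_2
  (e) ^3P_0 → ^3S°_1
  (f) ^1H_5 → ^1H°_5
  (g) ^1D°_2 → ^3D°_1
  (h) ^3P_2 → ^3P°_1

(a) allowed
(b) allowed
(c) forbidden (ΔS, ΔL, ΔJ fail)
(d) allowed
(e) allowed
(f) allowed
(g) forbidden (parity, ΔS fail)
(h) allowed
Total allowed: 6 of 8.

6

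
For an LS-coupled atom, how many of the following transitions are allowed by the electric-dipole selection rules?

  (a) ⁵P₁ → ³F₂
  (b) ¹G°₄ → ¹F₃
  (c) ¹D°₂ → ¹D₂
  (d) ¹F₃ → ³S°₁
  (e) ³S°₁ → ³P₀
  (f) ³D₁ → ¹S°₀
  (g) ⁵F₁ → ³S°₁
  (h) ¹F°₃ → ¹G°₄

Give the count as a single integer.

3

(a) forbidden (parity, ΔS, ΔL fail)
(b) allowed
(c) allowed
(d) forbidden (ΔS, ΔL, ΔJ fail)
(e) allowed
(f) forbidden (ΔS, ΔL fail)
(g) forbidden (ΔS, ΔL fail)
(h) forbidden (parity fails)
Total allowed: 3 of 8.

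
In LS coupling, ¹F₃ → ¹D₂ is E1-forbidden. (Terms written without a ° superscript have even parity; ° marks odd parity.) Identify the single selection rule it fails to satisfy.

Initial level: S=0, L=3, J=3, parity even. Final level: S=0, L=2, J=2, parity even.
Parity must change: even → even — fails.
ΔS = 0: S: 0 → 0 — ok.
ΔL = 0, ±1 (not L=0↔0): L: 3 → 2, ΔL = -1 — ok.
ΔJ = 0, ±1 (not J=0↔0): J: 3 → 2, ΔJ = -1 — ok.

parity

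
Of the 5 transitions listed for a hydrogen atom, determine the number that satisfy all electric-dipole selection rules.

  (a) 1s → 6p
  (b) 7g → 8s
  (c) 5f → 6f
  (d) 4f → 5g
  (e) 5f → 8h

(a) allowed
(b) forbidden — Δl = -4 (E1 requires Δl = ±1)
(c) forbidden — Δl = +0 (E1 requires Δl = ±1)
(d) allowed
(e) forbidden — Δl = +2 (E1 requires Δl = ±1)
Total allowed: 2 of 5.

2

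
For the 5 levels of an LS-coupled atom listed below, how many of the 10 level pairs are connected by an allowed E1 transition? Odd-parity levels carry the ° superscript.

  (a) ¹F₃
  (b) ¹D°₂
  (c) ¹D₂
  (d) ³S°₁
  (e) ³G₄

(a)–(b): allowed.
(a)–(c): forbidden (parity).
(a)–(d): forbidden (ΔS, ΔL, ΔJ).
(a)–(e): forbidden (parity, ΔS).
(b)–(c): allowed.
(b)–(d): forbidden (parity, ΔS, ΔL).
(b)–(e): forbidden (ΔS, ΔL, ΔJ).
(c)–(d): forbidden (ΔS, ΔL).
(c)–(e): forbidden (parity, ΔS, ΔL, ΔJ).
(d)–(e): forbidden (ΔL, ΔJ).
Allowed pairs: 2 of 10.

2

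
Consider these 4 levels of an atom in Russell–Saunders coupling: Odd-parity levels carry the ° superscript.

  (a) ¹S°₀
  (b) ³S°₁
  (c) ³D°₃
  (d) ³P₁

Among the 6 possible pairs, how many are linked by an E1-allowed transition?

1

(a)–(b): forbidden (parity, ΔS, ΔL).
(a)–(c): forbidden (parity, ΔS, ΔL, ΔJ).
(a)–(d): forbidden (ΔS).
(b)–(c): forbidden (parity, ΔL, ΔJ).
(b)–(d): allowed.
(c)–(d): forbidden (ΔJ).
Allowed pairs: 1 of 6.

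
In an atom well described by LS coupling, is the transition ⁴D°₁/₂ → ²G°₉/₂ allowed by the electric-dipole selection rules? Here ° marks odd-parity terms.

forbidden

Parity must change: odd → odd — violated.
ΔL = 0, ±1 (not L=0↔0): L: 2 → 4, ΔL = +2 — violated.
ΔS = 0: S: 3/2 → 1/2 — violated.
ΔJ = 0, ±1 (not J=0↔0): J: 1/2 → 9/2, ΔJ = +4 — violated.
Rule(s) violated: parity, ΔS, ΔL, ΔJ.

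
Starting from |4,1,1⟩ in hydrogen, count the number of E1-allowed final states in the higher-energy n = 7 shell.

4

E1 requires Δl = ±1, so l_f ∈ {0, 2}; with 0 ≤ l_f ≤ n_f−1 = 6, the allowed l_f values are {0, 2}.
For l_f = 0: m_f ∈ {m_i−1, m_i, m_i+1} ∩ [−0, 0] = {0} → 1 state.
For l_f = 2: m_f ∈ {m_i−1, m_i, m_i+1} ∩ [−2, 2] = {0, 1, 2} → 3 states.
Total: 4.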